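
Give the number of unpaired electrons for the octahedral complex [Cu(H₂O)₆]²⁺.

H₂O is neutral, so the +2 overall charge sits on Cu: oxidation state +2.
Cu²⁺: group 11, so d-count = 11 − 2 = 9.
Configuration: t2g^6 e_g^3, giving 1 unpaired electron.

1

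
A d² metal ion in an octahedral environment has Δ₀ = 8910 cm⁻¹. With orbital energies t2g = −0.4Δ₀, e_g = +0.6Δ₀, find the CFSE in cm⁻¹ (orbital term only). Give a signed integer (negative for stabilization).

Electron filling gives t2g^2 e_g^0.
The orbital stabilization is -0.8Δ₀ = -0.8 × 8910 = -7128 cm⁻¹.

-7128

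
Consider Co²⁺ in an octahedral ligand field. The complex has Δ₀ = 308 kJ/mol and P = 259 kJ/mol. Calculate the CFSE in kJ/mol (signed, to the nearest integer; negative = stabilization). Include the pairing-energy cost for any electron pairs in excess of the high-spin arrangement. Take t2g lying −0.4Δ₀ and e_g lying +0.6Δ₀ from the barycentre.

-295

Co sits in group 9; removing 2 electrons leaves Co²⁺ with 9 − 2 = 7 d electrons.
Here Δ₀ > P (308 > 259), so the low-spin state is favoured.
That gives t2g^6 e_g^1.
Orbital CFSE = -1.8Δ₀ = -1.8 × 308 = -554 kJ/mol.
Excess pairs vs high-spin: 3 − 2 = 1; pairing cost = +259 kJ/mol.
Net CFSE = -554 + 259 = -295 kJ/mol.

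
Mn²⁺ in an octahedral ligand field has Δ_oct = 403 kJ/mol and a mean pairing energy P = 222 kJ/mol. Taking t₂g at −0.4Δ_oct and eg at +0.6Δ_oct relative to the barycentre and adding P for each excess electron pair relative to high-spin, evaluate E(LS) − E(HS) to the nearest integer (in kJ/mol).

-362

Group 7 minus oxidation state +2 gives a d⁵ configuration for Mn²⁺.
High-spin d⁵ fills as t₂g³ eg² with CFSE 3(−0.4) + 2(+0.6) = 0.0Δ_oct = 0 kJ/mol.
For low-spin the configuration is t₂g⁵ eg⁰: orbital energy -2.0 × 403 = -806 kJ/mol, and 2 additional pairs relative to high-spin add 444 kJ/mol, giving -362 kJ/mol.
E(LS) − E(HS) = -362 − (0) = -362 kJ/mol.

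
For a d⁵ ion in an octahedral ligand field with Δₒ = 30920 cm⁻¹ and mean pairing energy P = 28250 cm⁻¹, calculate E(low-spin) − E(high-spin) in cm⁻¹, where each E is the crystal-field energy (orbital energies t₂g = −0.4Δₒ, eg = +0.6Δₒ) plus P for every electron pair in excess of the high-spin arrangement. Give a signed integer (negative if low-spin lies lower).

High-spin: t₂g³ eg², CFSE = 0.0Δₒ = 0 cm⁻¹.
Low-spin: t₂g⁵ eg⁰, orbital CFSE = -2.0Δₒ = -61840 cm⁻¹; plus 2 excess pairs × P = +56500 cm⁻¹; total -5340 cm⁻¹.
E(LS) − E(HS) = -5340 − (0) = -5340 cm⁻¹.

-5340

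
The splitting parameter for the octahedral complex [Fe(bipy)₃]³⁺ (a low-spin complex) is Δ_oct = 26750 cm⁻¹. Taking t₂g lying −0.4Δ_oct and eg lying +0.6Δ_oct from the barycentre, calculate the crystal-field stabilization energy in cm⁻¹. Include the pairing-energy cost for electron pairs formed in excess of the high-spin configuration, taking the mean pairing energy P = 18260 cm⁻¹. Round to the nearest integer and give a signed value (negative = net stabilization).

bipy is neutral, so the +3 overall charge sits on Fe: oxidation state +3.
Group 8 minus oxidation state +3 gives a d⁵ configuration for Fe³⁺.
Electron filling gives t₂g⁵ eg⁰.
CFSE(orbital) = 5×(-0.4Δ_oct) + 0×(0.6Δ_oct) = -2.0Δ_oct; with Δ_oct = 26750 cm⁻¹ that is -53500 cm⁻¹.
Pairing penalty: 2 pairs vs 0 in the high-spin reference → 2 extra × P = 36520 cm⁻¹.
Net CFSE = -53500 + 36520 = -16980 cm⁻¹.

-16980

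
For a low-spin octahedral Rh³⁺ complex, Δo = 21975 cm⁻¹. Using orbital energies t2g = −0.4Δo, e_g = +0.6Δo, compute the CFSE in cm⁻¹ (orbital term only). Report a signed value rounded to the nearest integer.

Group 9 minus oxidation state +3 gives a d⁶ configuration for Rh³⁺.
Configuration: t2g^6 e_g^0.
CFSE(orbital) = 6×(-0.4Δo) + 0×(0.6Δo) = -2.4Δo; with Δo = 21975 cm⁻¹ that is -52740 cm⁻¹.

-52740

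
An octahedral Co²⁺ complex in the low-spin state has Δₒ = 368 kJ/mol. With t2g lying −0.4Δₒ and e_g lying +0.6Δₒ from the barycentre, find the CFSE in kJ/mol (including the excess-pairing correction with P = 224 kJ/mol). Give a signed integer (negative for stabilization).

Co²⁺: group 9, so d-count = 9 − 2 = 7.
Configuration: t2g^6 e_g^1.
Orbital CFSE = 6(-0.4) + 1(0.6) = -1.8Δₒ = -1.8 × 368 = -662 kJ/mol.
High-spin d⁷ would be t2g^5 e_g^2 with 2 pairs; low-spin has 3, so 1 excess pair costs +1P = +224 kJ/mol.
Combining: -662 + 224 = -438 kJ/mol.

-438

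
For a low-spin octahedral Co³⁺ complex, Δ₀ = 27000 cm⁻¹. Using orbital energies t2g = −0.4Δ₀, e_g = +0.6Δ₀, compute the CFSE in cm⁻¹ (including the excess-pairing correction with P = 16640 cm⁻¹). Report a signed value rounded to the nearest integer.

Co³⁺: group 9, so d-count = 9 − 3 = 6.
The d⁶ electrons fill as t2g^6 e_g^0.
Orbital CFSE = 6(-0.4) + 0(0.6) = -2.4Δ₀ = -2.4 × 27000 = -64800 cm⁻¹.
Relative to high-spin t2g^4 e_g^2 (1 paired), the low-spin configuration has 2 additional pairs, contributing +2 × 16640 = +33280 cm⁻¹.
Combining: -64800 + 33280 = -31520 cm⁻¹.

-31520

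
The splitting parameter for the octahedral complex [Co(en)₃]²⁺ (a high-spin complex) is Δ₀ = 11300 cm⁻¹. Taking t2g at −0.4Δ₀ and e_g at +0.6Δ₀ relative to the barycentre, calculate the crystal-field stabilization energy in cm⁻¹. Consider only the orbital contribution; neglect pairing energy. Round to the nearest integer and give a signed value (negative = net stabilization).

en is neutral, so the +2 overall charge sits on Co: oxidation state +2.
Group 9 minus oxidation state +2 gives a d⁷ configuration for Co²⁺.
Electron filling gives t2g^5 e_g^2.
Orbital CFSE = 5(-0.4) + 2(0.6) = -0.8Δ₀ = -0.8 × 11300 = -9040 cm⁻¹.

-9040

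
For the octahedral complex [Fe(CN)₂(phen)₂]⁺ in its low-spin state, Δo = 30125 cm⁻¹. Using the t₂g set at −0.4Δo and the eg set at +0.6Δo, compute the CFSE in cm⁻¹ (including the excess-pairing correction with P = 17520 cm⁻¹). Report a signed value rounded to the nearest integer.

-25210

Ligand charges: 2×(-1) from CN⁻ and 2×(+0) from phen sum to -2; with overall charge +1, Fe is +3.
Fe³⁺: group 8, so d-count = 8 − 3 = 5.
Electron filling gives t₂g⁵ eg⁰.
CFSE(orbital) = 5×(-0.4Δo) + 0×(0.6Δo) = -2.0Δo; with Δo = 30125 cm⁻¹ that is -60250 cm⁻¹.
Pairing penalty: 2 pairs vs 0 in the high-spin reference → 2 extra × P = 35040 cm⁻¹.
Combining: -60250 + 35040 = -25210 cm⁻¹.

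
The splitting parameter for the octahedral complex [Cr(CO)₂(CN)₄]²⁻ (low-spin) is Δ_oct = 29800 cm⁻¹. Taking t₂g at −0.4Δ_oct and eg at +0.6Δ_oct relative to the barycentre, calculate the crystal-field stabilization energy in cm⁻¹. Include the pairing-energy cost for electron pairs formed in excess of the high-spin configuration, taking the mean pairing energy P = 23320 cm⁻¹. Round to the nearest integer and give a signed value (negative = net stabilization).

Ligand charges: 2×(+0) from CO and 4×(-1) from CN⁻ sum to -4; with overall charge -2, Cr is +2.
Group 6 minus oxidation state +2 gives a d⁴ configuration for Cr²⁺.
Electron filling gives t₂g⁴ eg⁰.
CFSE(orbital) = 4×(-0.4Δ_oct) + 0×(0.6Δ_oct) = -1.6Δ_oct; with Δ_oct = 29800 cm⁻¹ that is -47680 cm⁻¹.
Pairing penalty: 1 pair vs 0 in the high-spin reference → 1 extra × P = 23320 cm⁻¹.
Overall CFSE = -47680 + 23320 = -24360 cm⁻¹.

-24360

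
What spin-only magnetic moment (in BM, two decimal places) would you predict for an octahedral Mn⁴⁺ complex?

Group 7 minus oxidation state +4 gives a d³ configuration for Mn⁴⁺.
Configuration: t₂g³ eg⁰ → 3 unpaired electrons.
μ(spin-only) = √[3(3+2)] = √15 ≈ 3.87 BM.

3.87 BM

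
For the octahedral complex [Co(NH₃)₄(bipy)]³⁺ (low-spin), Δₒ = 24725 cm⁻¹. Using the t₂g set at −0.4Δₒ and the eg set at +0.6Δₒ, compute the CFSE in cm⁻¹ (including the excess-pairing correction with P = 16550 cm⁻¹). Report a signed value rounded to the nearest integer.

Ligand charges: 4×(+0) from NH₃ and 1×(+0) from bipy sum to +0; with overall charge +3, Co is +3.
Co³⁺: group 9, so d-count = 9 − 3 = 6.
Configuration: t₂g⁶ eg⁰.
Orbital CFSE = 6(-0.4) + 0(0.6) = -2.4Δₒ = -2.4 × 24725 = -59340 cm⁻¹.
Relative to high-spin t₂g⁴ eg² (1 paired), the low-spin configuration has 2 additional pairs, contributing +2 × 16550 = +33100 cm⁻¹.
Overall CFSE = -59340 + 33100 = -26240 cm⁻¹.

-26240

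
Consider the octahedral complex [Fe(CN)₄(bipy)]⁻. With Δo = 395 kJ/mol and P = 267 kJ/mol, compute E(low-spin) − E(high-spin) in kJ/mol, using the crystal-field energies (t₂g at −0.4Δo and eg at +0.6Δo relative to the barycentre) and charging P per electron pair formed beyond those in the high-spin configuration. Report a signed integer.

-256

Ligand charges: 4×(-1) from CN⁻ and 1×(+0) from bipy sum to -4; with overall charge -1, Fe is +3.
Fe is in group 8, so Fe³⁺ is d⁵ (8 − 3 = 5).
High-spin d⁵ fills as t₂g³ eg² with CFSE 3(−0.4) + 2(+0.6) = 0.0Δo = 0 kJ/mol.
Low-spin t₂g⁵ eg⁰ gives -2.0Δo = -790 kJ/mol, but forming 2 extra pairs costs 2P = 534 kJ/mol, so E(LS) = -790 + 534 = -256 kJ/mol.
The difference is -256 − (0) = -256 kJ/mol, so low-spin lies lower.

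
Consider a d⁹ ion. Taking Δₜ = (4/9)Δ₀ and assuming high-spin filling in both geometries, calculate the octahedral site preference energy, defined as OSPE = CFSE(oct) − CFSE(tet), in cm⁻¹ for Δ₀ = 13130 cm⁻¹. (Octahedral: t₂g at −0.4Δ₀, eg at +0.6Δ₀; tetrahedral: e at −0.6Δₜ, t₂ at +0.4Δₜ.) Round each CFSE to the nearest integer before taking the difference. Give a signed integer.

-5544

Octahedral (high-spin): t₂g⁶ eg³, CFSE = 6(−0.4) + 3(+0.6) = -0.6Δ₀ = -0.6 × 13130 = -7878 cm⁻¹.
Tetrahedral e⁴ t₂⁵ gives -0.4Δₜ = -0.4 × (4/9) × 13130 = -2334 cm⁻¹.
Subtracting, OSPE = -7878 − (-2334) = -5544 cm⁻¹.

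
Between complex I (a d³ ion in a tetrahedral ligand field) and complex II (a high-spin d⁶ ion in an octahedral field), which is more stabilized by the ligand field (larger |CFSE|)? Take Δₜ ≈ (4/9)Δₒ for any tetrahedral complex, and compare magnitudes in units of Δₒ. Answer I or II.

I: With tetrahedral geometry the complex is necessarily high-spin; e^2 t2^1, CFSE = -0.8Δₜ ≈ -0.36Δₒ.
II: t₂g⁴ eg², CFSE = -0.4Δₒ.
So II has the larger |CFSE|.

II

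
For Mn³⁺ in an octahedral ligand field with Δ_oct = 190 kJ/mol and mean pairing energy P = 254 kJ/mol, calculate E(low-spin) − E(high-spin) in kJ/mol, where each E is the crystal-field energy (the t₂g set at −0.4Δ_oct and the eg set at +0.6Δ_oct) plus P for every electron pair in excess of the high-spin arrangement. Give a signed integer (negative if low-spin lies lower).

64

Group 7 minus oxidation state +3 gives a d⁴ configuration for Mn³⁺.
High-spin: t₂g³ eg¹, CFSE = -0.6Δ_oct = -114 kJ/mol.
For low-spin the configuration is t₂g⁴ eg⁰: orbital energy -1.6 × 190 = -304 kJ/mol, and 1 additional pair relative to high-spin adds 254 kJ/mol, giving -50 kJ/mol.
E(LS) − E(HS) = -50 − (-114) = 64 kJ/mol.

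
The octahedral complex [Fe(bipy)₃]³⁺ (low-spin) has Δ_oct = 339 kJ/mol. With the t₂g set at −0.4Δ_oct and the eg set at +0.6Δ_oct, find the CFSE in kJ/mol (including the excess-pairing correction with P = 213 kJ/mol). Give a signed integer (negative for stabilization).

-252

bipy is neutral, so the +3 overall charge sits on Fe: oxidation state +3.
Group 8 minus oxidation state +3 gives a d⁵ configuration for Fe³⁺.
Configuration: t₂g⁵ eg⁰.
CFSE(orbital) = 5×(-0.4Δ_oct) + 0×(0.6Δ_oct) = -2.0Δ_oct; with Δ_oct = 339 kJ/mol that is -678 kJ/mol.
High-spin d⁵ would be t₂g³ eg² with 0 pairs; low-spin has 2, so 2 excess pairs cost +2P = +426 kJ/mol.
Net CFSE = -678 + 426 = -252 kJ/mol.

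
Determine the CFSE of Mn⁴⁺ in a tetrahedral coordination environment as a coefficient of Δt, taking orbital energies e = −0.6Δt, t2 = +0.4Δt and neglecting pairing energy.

-0.8 Δt

Group 7 minus oxidation state +4 gives a d³ configuration for Mn⁴⁺.
With tetrahedral geometry the complex is necessarily high-spin.
Configuration: e^2 t2^1.
CFSE = 2(-0.6Δt) + 1(0.4Δt) = -1.2Δt + 0.4Δt = -0.8Δt.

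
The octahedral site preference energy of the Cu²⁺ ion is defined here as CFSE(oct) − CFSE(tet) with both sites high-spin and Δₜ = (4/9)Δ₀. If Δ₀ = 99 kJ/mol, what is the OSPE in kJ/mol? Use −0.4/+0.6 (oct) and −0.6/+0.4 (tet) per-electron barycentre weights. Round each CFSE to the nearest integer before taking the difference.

-41

Cu²⁺: group 11, so d-count = 11 − 2 = 9.
In an octahedral site d⁹ (HS) is t2g^6 e_g^3, giving CFSE(oct) = -0.6Δ₀ = -59 kJ/mol.
Tetrahedral e^4 t2^5 gives -0.4Δₜ = -0.4 × (4/9) × 99 = -18 kJ/mol.
OSPE = CFSE(oct) − CFSE(tet) = -59 − (-18) = -41 kJ/mol.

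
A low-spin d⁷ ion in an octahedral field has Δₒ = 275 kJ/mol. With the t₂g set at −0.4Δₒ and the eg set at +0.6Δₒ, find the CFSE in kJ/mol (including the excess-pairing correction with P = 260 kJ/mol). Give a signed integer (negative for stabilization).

The d⁷ electrons fill as t₂g⁶ eg¹.
Orbital CFSE = 6(-0.4) + 1(0.6) = -1.8Δₒ = -1.8 × 275 = -495 kJ/mol.
High-spin d⁷ would be t₂g⁵ eg² with 2 pairs; low-spin has 3, so 1 excess pair costs +1P = +260 kJ/mol.
Net CFSE = -495 + 260 = -235 kJ/mol.

-235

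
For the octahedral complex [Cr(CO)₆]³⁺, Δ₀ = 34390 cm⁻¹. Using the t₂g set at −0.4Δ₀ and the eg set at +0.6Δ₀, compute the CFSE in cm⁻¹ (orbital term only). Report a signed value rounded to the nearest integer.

CO is neutral, so the +3 overall charge sits on Cr: oxidation state +3.
Cr is in group 6, so Cr³⁺ is d³ (6 − 3 = 3).
The d³ electrons fill as t₂g³ eg⁰.
Orbital CFSE = 3(-0.4) + 0(0.6) = -1.2Δ₀ = -1.2 × 34390 = -41268 cm⁻¹.

-41268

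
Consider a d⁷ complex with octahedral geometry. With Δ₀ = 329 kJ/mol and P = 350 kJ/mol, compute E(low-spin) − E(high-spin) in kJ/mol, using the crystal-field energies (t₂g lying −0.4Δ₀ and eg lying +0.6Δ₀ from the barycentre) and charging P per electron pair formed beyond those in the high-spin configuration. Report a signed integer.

21

High-spin: t₂g⁵ eg², CFSE = -0.8Δ₀ = -263 kJ/mol.
For low-spin the configuration is t₂g⁶ eg¹: orbital energy -1.8 × 329 = -592 kJ/mol, and 1 additional pair relative to high-spin adds 350 kJ/mol, giving -242 kJ/mol.
E(LS) − E(HS) = -242 − (-263) = 21 kJ/mol.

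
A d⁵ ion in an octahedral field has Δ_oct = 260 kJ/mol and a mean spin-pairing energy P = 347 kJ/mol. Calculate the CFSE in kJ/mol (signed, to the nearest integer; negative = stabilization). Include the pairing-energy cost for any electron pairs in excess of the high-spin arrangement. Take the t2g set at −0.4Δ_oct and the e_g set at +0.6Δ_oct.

0

Here Δ_oct < P (260 < 347), so the high-spin state is favoured.
Filling d⁵ accordingly: t2g^3 e_g^2.
Orbital CFSE = 0.0Δ_oct = 0.0 × 260 = 0 kJ/mol.
High-spin has no excess pairs, so no pairing correction applies.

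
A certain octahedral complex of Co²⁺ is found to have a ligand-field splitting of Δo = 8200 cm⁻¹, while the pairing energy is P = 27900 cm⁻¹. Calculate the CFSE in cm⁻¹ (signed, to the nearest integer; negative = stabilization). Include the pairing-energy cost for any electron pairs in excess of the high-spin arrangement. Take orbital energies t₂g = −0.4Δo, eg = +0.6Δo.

-6560

Co is in group 9, so Co²⁺ is d⁷ (9 − 2 = 7).
With Δo < P the complex is high-spin.
That gives t₂g⁵ eg².
Orbital CFSE = -0.8Δo = -0.8 × 8200 = -6560 cm⁻¹.
High-spin has no excess pairs, so no pairing correction applies.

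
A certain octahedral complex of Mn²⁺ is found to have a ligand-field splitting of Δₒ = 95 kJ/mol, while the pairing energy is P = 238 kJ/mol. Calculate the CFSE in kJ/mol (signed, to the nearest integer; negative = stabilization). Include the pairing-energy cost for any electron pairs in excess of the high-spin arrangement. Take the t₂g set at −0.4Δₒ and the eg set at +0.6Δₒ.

Group 7 minus oxidation state +2 gives a d⁵ configuration for Mn²⁺.
With Δₒ < P the complex is high-spin.
That gives t₂g³ eg².
Orbital CFSE = 0.0Δₒ = 0.0 × 95 = 0 kJ/mol.
High-spin has no excess pairs, so no pairing correction applies.

0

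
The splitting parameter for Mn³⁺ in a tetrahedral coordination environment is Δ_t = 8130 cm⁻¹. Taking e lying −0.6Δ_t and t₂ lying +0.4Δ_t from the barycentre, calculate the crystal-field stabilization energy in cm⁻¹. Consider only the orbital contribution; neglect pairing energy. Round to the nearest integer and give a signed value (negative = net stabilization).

Mn sits in group 7; removing 3 electrons leaves Mn³⁺ with 7 − 3 = 4 d electrons.
Tetrahedral fields are weak (Δₜ ≈ 4/9 Δₒ), so electrons fill high-spin.
The d⁴ electrons fill as e² t₂².
Orbital CFSE = 2(-0.6) + 2(0.4) = -0.4Δ_t = -0.4 × 8130 = -3252 cm⁻¹.

-3252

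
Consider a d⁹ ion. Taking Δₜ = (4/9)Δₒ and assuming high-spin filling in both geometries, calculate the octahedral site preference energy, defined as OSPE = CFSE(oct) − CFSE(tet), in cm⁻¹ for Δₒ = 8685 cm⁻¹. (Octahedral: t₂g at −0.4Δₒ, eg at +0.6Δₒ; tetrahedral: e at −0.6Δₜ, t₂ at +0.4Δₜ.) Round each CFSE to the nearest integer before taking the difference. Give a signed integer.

In an octahedral site d⁹ (HS) is t₂g⁶ eg³, giving CFSE(oct) = -0.6Δₒ = -5211 cm⁻¹.
In a tetrahedral site the filling is e⁴ t₂⁵: CFSE(tet) = -0.4Δₜ = -0.4 × (4/9)(8685) = -1544 cm⁻¹.
Subtracting, OSPE = -5211 − (-1544) = -3667 cm⁻¹.

-3667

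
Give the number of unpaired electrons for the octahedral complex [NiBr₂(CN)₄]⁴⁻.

2

Ligand charges: 2×(-1) from Br⁻ and 4×(-1) from CN⁻ sum to -6; with overall charge -4, Ni is +2.
Group 10 minus oxidation state +2 gives a d⁸ configuration for Ni²⁺.
Configuration: t₂g⁶ eg², giving 2 unpaired electrons.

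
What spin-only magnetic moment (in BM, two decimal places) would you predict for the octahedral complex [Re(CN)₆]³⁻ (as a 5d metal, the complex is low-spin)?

2.83 BM

Each CN⁻ contributes -1; 6 × (-1) = -6. With overall charge -3, Re is in the +3 oxidation state.
Re is in group 7, so Re³⁺ is d⁴ (7 − 3 = 4).
Configuration: t2g^4 e_g^0 → 2 unpaired electrons.
μ(spin-only) = √[2(2+2)] = √8 ≈ 2.83 BM.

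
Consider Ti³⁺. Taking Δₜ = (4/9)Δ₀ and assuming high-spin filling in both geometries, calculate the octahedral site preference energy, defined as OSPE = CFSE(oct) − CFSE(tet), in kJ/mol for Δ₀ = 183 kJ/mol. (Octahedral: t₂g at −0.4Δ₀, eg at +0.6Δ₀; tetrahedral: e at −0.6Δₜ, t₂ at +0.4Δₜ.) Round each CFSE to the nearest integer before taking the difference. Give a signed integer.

Ti³⁺: group 4, so d-count = 4 − 3 = 1.
In an octahedral site d¹ (HS) is t₂g¹ eg⁰, giving CFSE(oct) = -0.4Δ₀ = -73 kJ/mol.
Tetrahedral: e¹ t₂⁰, CFSE = 1(−0.6) + 0(+0.4) = -0.6Δₜ = -0.6 × (4/9) × 183 = -49 kJ/mol.
OSPE = CFSE(oct) − CFSE(tet) = -73 − (-49) = -24 kJ/mol.

-24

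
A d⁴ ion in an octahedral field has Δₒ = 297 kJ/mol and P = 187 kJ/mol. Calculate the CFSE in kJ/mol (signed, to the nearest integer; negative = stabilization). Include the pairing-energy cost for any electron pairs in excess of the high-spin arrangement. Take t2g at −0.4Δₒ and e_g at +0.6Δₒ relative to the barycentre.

Since Δₒ = 297 kJ/mol > P = 187 kJ/mol, the complex adopts the low-spin configuration.
Filling d⁴ accordingly: t2g^4 e_g^0.
Orbital CFSE = -1.6Δₒ = -1.6 × 297 = -475 kJ/mol.
Excess pairs vs high-spin: 1 − 0 = 1; pairing cost = +187 kJ/mol.
Net CFSE = -475 + 187 = -288 kJ/mol.

-288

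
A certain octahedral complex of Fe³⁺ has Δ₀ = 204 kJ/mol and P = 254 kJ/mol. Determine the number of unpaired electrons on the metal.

Fe is in group 8, so Fe³⁺ is d⁵ (8 − 3 = 5).
Here Δ₀ < P (204 < 254), so the high-spin state is favoured.
That gives t₂g³ eg².
Unpaired electrons: 5.

5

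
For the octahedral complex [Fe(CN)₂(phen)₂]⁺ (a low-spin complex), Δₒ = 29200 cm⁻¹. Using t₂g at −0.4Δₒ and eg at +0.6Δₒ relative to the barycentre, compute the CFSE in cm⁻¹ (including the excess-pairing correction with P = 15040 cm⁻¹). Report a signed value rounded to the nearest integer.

Ligand charges: 2×(-1) from CN⁻ and 2×(+0) from phen sum to -2; with overall charge +1, Fe is +3.
Fe sits in group 8; removing 3 electrons leaves Fe³⁺ with 8 − 3 = 5 d electrons.
Configuration: t₂g⁵ eg⁰.
The orbital stabilization is -2.0Δₒ = -2.0 × 29200 = -58400 cm⁻¹.
High-spin d⁵ would be t₂g³ eg² with 0 pairs; low-spin has 2, so 2 excess pairs cost +2P = +30080 cm⁻¹.
Combining: -58400 + 30080 = -28320 cm⁻¹.

-28320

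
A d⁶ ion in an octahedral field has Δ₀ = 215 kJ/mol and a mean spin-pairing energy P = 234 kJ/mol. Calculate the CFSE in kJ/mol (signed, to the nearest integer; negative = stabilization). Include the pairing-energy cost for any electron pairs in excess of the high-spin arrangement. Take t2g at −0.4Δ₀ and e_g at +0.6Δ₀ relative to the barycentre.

Since Δ₀ = 215 kJ/mol < P = 234 kJ/mol, the complex adopts the high-spin configuration.
That gives t2g^4 e_g^2.
Orbital CFSE = -0.4Δ₀ = -0.4 × 215 = -86 kJ/mol.
High-spin has no excess pairs, so no pairing correction applies.

-86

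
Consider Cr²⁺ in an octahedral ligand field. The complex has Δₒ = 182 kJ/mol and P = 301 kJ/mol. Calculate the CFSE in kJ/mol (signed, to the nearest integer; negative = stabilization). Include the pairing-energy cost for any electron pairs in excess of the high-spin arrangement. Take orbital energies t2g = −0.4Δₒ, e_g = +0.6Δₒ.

-109

Cr is in group 6, so Cr²⁺ is d⁴ (6 − 2 = 4).
Since Δₒ = 182 kJ/mol < P = 301 kJ/mol, the complex adopts the high-spin configuration.
Configuration: t2g^3 e_g^1.
Orbital CFSE = -0.6Δₒ = -0.6 × 182 = -109 kJ/mol.
High-spin has no excess pairs, so no pairing correction applies.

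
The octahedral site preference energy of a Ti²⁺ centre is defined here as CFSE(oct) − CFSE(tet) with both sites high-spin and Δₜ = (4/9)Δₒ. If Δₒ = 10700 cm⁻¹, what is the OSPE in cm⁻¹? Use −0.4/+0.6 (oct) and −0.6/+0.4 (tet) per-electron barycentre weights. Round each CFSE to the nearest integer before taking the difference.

-2853

Group 4 minus oxidation state +2 gives a d² configuration for Ti²⁺.
In an octahedral site d² (HS) is t₂g² eg⁰, giving CFSE(oct) = -0.8Δₒ = -8560 cm⁻¹.
In a tetrahedral site the filling is e² t₂⁰: CFSE(tet) = -1.2Δₜ = -1.2 × (4/9)(10700) = -5707 cm⁻¹.
Subtracting, OSPE = -8560 − (-5707) = -2853 cm⁻¹.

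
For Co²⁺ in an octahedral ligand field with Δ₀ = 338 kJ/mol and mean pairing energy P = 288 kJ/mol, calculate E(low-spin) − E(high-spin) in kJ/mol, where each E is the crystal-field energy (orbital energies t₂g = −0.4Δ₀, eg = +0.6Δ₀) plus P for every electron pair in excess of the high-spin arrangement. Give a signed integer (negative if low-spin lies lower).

-50

Co sits in group 9; removing 2 electrons leaves Co²⁺ with 9 − 2 = 7 d electrons.
High-spin d⁷ fills as t₂g⁵ eg² with CFSE 5(−0.4) + 2(+0.6) = -0.8Δ₀ = -270 kJ/mol.
Low-spin t₂g⁶ eg¹ gives -1.8Δ₀ = -608 kJ/mol, but forming 1 extra pair costs 1P = 288 kJ/mol, so E(LS) = -608 + 288 = -320 kJ/mol.
Thus E(LS) − E(HS) = -50 kJ/mol.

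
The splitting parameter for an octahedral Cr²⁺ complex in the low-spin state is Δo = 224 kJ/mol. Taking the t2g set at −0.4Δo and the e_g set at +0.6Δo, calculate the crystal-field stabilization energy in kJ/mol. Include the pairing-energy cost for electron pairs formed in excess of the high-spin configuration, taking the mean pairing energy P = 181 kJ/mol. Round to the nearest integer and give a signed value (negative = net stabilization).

-177

Cr²⁺: group 6, so d-count = 6 − 2 = 4.
Electron filling gives t2g^4 e_g^0.
Orbital CFSE = 4(-0.4) + 0(0.6) = -1.6Δo = -1.6 × 224 = -358 kJ/mol.
High-spin d⁴ would be t2g^3 e_g^1 with 0 pairs; low-spin has 1, so 1 excess pair costs +1P = +181 kJ/mol.
Overall CFSE = -358 + 181 = -177 kJ/mol.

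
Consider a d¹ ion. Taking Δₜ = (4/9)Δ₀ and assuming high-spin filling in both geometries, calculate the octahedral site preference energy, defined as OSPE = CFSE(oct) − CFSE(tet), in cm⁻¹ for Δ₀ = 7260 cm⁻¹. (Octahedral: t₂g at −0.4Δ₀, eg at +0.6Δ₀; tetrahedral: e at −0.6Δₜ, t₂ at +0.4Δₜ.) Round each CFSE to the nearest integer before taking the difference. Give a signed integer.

-968

Octahedral high-spin t2g^1 e_g^0: CFSE = -0.4 × 7260 = -2904 cm⁻¹.
Tetrahedral e^1 t2^0 gives -0.6Δₜ = -0.6 × (4/9) × 7260 = -1936 cm⁻¹.
Subtracting, OSPE = -2904 − (-1936) = -968 cm⁻¹.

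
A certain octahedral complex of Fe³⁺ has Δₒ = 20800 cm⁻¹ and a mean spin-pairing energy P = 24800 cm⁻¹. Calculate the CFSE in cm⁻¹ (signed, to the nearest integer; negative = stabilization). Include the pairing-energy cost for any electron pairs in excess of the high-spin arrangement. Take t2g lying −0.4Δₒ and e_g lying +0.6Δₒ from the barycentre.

Group 8 minus oxidation state +3 gives a d⁵ configuration for Fe³⁺.
With Δₒ < P the complex is high-spin.
Filling d⁵ accordingly: t2g^3 e_g^2.
Orbital CFSE = 0.0Δₒ = 0.0 × 20800 = 0 cm⁻¹.
High-spin has no excess pairs, so no pairing correction applies.

0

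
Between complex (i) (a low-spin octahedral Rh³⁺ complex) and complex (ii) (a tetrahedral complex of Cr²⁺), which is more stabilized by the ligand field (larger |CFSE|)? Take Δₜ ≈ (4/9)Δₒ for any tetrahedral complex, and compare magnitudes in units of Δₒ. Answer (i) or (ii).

(i): Rh³⁺: group 9, so d-count = 9 − 3 = 6; t₂g⁶ eg⁰, CFSE = -2.4Δₒ.
(ii): Group 6 minus oxidation state +2 gives a d⁴ configuration for Cr²⁺; Tetrahedral fields are weak (Δₜ ≈ 4/9 Δₒ), so electrons fill high-spin; e² t₂², CFSE = -0.4Δₜ ≈ -0.18Δₒ.
So (i) has the larger |CFSE|.

(i)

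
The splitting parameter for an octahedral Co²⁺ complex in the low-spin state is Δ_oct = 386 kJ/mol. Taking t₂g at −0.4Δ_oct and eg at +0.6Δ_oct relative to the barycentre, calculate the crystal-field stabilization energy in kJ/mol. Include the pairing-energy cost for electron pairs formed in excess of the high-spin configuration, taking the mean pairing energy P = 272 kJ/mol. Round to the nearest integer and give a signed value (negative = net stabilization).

Co is in group 9, so Co²⁺ is d⁷ (9 − 2 = 7).
The d⁷ electrons fill as t₂g⁶ eg¹.
Orbital CFSE = 6(-0.4) + 1(0.6) = -1.8Δ_oct = -1.8 × 386 = -695 kJ/mol.
Pairing penalty: 3 pairs vs 2 in the high-spin reference → 1 extra × P = 272 kJ/mol.
Net CFSE = -695 + 272 = -423 kJ/mol.

-423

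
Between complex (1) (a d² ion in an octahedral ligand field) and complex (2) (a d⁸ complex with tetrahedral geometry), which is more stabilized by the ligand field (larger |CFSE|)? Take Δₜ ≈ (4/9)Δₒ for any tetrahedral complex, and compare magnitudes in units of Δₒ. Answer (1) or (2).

(1): For octahedral d² the high- and low-spin configurations coincide; t₂g² eg⁰, CFSE = -0.8Δₒ.
(2): Tetrahedral fields are weak (Δₜ ≈ 4/9 Δₒ), so electrons fill high-spin; e⁴ t₂⁴, CFSE = -0.8Δₜ ≈ -0.36Δₒ.
So (1) has the larger |CFSE|.

(1)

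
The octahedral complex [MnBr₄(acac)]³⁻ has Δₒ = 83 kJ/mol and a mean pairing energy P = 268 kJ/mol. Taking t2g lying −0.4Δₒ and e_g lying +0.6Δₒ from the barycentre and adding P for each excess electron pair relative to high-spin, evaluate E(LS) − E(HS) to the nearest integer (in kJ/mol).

370

Ligand charges: 4×(-1) from Br⁻ and 1×(-1) from acac⁻ sum to -5; with overall charge -3, Mn is +2.
Group 7 minus oxidation state +2 gives a d⁵ configuration for Mn²⁺.
High-spin: t2g^3 e_g^2, CFSE = 0.0Δₒ = 0 kJ/mol.
Low-spin t2g^5 e_g^0 gives -2.0Δₒ = -166 kJ/mol, but forming 2 extra pairs costs 2P = 536 kJ/mol, so E(LS) = -166 + 536 = 370 kJ/mol.
The difference is 370 − (0) = 370 kJ/mol, so high-spin lies lower.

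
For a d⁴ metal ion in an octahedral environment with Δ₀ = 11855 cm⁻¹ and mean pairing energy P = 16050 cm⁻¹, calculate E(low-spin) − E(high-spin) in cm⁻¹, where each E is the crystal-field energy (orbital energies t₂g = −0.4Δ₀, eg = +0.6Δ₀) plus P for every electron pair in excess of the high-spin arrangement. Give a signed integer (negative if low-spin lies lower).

4195

In the high-spin limit (t₂g³ eg¹) the orbital term is -0.6Δ₀ = -7113 cm⁻¹, with no excess pairing.
Low-spin t₂g⁴ eg⁰ gives -1.6Δ₀ = -18968 cm⁻¹, but forming 1 extra pair costs 1P = 16050 cm⁻¹, so E(LS) = -18968 + 16050 = -2918 cm⁻¹.
E(LS) − E(HS) = -2918 − (-7113) = 4195 cm⁻¹.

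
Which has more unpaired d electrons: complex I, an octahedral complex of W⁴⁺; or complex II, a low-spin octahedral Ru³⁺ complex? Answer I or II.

I: W sits in group 6; removing 4 electrons leaves W⁴⁺ with 6 − 4 = 2 d electrons; t2g^2 e_g^0 → 2 unpaired.
II: Group 8 minus oxidation state +3 gives a d⁵ configuration for Ru³⁺; t2g^5 e_g^0 → 1 unpaired.
So I has more unpaired electrons.

I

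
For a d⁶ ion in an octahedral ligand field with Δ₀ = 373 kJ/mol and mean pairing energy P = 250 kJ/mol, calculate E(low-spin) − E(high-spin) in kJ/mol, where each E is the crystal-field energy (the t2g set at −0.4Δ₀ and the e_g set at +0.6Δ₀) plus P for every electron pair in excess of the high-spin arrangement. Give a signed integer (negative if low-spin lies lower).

-246

High-spin: t2g^4 e_g^2, CFSE = -0.4Δ₀ = -149 kJ/mol.
Low-spin t2g^6 e_g^0 gives -2.4Δ₀ = -895 kJ/mol, but forming 2 extra pairs costs 2P = 500 kJ/mol, so E(LS) = -895 + 500 = -395 kJ/mol.
Thus E(LS) − E(HS) = -246 kJ/mol.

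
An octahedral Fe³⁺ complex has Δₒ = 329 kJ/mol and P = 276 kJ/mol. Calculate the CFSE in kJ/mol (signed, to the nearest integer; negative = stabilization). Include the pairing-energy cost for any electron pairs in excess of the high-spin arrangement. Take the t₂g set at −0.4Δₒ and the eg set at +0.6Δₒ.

-106

Fe³⁺: group 8, so d-count = 8 − 3 = 5.
With Δₒ > P the complex is low-spin.
Configuration: t₂g⁵ eg⁰.
Orbital CFSE = -2.0Δₒ = -2.0 × 329 = -658 kJ/mol.
Excess pairs vs high-spin: 2 − 0 = 2; pairing cost = +552 kJ/mol.
Net CFSE = -658 + 552 = -106 kJ/mol.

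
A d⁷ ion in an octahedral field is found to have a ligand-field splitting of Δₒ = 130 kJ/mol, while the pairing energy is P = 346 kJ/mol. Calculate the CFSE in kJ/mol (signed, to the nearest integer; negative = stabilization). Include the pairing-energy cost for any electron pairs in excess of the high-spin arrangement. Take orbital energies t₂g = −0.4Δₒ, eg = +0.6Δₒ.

With Δₒ < P the complex is high-spin.
That gives t₂g⁵ eg².
Orbital CFSE = -0.8Δₒ = -0.8 × 130 = -104 kJ/mol.
High-spin has no excess pairs, so no pairing correction applies.

-104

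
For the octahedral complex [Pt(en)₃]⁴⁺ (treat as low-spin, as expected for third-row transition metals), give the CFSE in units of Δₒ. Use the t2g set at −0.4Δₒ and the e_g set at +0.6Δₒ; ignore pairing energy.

en is neutral, so the +4 overall charge sits on Pt: oxidation state +4.
Pt is in group 10, so Pt⁴⁺ is d⁶ (10 − 4 = 6).
Configuration: t2g^6 e_g^0.
CFSE = 6(-0.4Δₒ) + 0(0.6Δₒ) = -2.4Δₒ + 0.0Δₒ = -2.4Δₒ.

-2.4 Δₒ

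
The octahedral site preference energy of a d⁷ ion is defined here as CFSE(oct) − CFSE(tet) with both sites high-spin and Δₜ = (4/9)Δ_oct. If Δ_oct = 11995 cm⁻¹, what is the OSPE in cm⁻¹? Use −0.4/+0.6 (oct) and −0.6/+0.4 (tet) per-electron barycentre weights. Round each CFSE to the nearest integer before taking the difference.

In an octahedral site d⁷ (HS) is t2g^5 e_g^2, giving CFSE(oct) = -0.8Δ_oct = -9596 cm⁻¹.
Tetrahedral e^4 t2^3 gives -1.2Δₜ = -1.2 × (4/9) × 11995 = -6397 cm⁻¹.
Subtracting, OSPE = -9596 − (-6397) = -3199 cm⁻¹.

-3199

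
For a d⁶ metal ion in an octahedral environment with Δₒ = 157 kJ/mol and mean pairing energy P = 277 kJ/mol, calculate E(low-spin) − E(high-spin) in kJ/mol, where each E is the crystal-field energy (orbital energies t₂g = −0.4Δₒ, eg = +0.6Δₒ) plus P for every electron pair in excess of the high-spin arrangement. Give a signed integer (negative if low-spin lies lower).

240

High-spin d⁶ fills as t₂g⁴ eg² with CFSE 4(−0.4) + 2(+0.6) = -0.4Δₒ = -63 kJ/mol.
Low-spin: t₂g⁶ eg⁰, orbital CFSE = -2.4Δₒ = -377 kJ/mol; plus 2 excess pairs × P = +554 kJ/mol; total 177 kJ/mol.
E(LS) − E(HS) = 177 − (-63) = 240 kJ/mol.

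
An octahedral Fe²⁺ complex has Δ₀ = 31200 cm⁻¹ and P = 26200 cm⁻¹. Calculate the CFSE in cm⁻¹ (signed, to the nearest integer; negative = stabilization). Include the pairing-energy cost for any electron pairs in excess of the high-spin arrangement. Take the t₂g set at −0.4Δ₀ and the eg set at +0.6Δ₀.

Fe²⁺: group 8, so d-count = 8 − 2 = 6.
With Δ₀ > P the complex is low-spin.
Configuration: t₂g⁶ eg⁰.
Orbital CFSE = -2.4Δ₀ = -2.4 × 31200 = -74880 cm⁻¹.
Excess pairs vs high-spin: 3 − 1 = 2; pairing cost = +52400 cm⁻¹.
Net CFSE = -74880 + 52400 = -22480 cm⁻¹.

-22480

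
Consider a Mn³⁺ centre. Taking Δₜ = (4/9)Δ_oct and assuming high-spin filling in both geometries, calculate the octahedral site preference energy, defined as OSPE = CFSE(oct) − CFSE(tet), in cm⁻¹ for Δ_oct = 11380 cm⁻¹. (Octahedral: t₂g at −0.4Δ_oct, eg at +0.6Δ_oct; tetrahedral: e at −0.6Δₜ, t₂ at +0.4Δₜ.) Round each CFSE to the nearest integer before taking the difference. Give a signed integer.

Mn is in group 7, so Mn³⁺ is d⁴ (7 − 3 = 4).
In an octahedral site d⁴ (HS) is t₂g³ eg¹, giving CFSE(oct) = -0.6Δ_oct = -6828 cm⁻¹.
Tetrahedral: e² t₂², CFSE = 2(−0.6) + 2(+0.4) = -0.4Δₜ = -0.4 × (4/9) × 11380 = -2023 cm⁻¹.
Subtracting, OSPE = -6828 − (-2023) = -4805 cm⁻¹.

-4805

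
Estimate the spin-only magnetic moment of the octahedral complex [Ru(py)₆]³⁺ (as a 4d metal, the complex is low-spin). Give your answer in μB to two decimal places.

py is neutral, so the +3 overall charge sits on Ru: oxidation state +3.
Ru sits in group 8; removing 3 electrons leaves Ru³⁺ with 8 − 3 = 5 d electrons.
Configuration: t₂g⁵ eg⁰ → 1 unpaired electron.
μ(spin-only) = √[1(1+2)] = √3 ≈ 1.73 μB.

1.73 μB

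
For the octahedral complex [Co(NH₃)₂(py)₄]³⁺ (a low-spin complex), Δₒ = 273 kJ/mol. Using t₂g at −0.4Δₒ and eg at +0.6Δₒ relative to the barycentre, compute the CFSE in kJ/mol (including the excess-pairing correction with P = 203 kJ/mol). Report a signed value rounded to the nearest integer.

-249

Ligand charges: 2×(+0) from NH₃ and 4×(+0) from py sum to +0; with overall charge +3, Co is +3.
Co³⁺: group 9, so d-count = 9 − 3 = 6.
The d⁶ electrons fill as t₂g⁶ eg⁰.
CFSE(orbital) = 6×(-0.4Δₒ) + 0×(0.6Δₒ) = -2.4Δₒ; with Δₒ = 273 kJ/mol that is -655 kJ/mol.
High-spin d⁶ would be t₂g⁴ eg² with 1 pair; low-spin has 3, so 2 excess pairs cost +2P = +406 kJ/mol.
Net CFSE = -655 + 406 = -249 kJ/mol.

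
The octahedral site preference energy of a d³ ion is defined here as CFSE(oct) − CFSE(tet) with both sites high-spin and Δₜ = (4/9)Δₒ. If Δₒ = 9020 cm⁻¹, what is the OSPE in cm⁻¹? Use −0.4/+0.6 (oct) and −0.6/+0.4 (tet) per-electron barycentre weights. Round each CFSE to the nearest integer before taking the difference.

-7617

Octahedral high-spin t₂g³ eg⁰: CFSE = -1.2 × 9020 = -10824 cm⁻¹.
Tetrahedral e² t₂¹ gives -0.8Δₜ = -0.8 × (4/9) × 9020 = -3207 cm⁻¹.
Subtracting, OSPE = -10824 − (-3207) = -7617 cm⁻¹.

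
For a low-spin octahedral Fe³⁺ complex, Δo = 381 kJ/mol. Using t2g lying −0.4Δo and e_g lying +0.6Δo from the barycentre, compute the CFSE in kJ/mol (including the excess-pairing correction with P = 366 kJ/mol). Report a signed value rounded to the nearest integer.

Fe³⁺: group 8, so d-count = 8 − 3 = 5.
The d⁵ electrons fill as t2g^5 e_g^0.
CFSE(orbital) = 5×(-0.4Δo) + 0×(0.6Δo) = -2.0Δo; with Δo = 381 kJ/mol that is -762 kJ/mol.
High-spin d⁵ would be t2g^3 e_g^2 with 0 pairs; low-spin has 2, so 2 excess pairs cost +2P = +732 kJ/mol.
Net CFSE = -762 + 732 = -30 kJ/mol.

-30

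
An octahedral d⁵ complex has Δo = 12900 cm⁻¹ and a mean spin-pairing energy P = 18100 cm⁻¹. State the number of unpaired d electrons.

With Δo < P the complex is high-spin.
Configuration: t₂g³ eg².
Unpaired electrons: 5.

5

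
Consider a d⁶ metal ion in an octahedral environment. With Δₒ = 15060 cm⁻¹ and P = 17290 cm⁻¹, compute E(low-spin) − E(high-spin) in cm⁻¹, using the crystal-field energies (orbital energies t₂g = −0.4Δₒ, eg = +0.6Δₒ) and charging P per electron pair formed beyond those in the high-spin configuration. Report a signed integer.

In the high-spin limit (t₂g⁴ eg²) the orbital term is -0.4Δₒ = -6024 cm⁻¹, with no excess pairing.
Low-spin t₂g⁶ eg⁰ gives -2.4Δₒ = -36144 cm⁻¹, but forming 2 extra pairs costs 2P = 34580 cm⁻¹, so E(LS) = -36144 + 34580 = -1564 cm⁻¹.
E(LS) − E(HS) = -1564 − (-6024) = 4460 cm⁻¹.

4460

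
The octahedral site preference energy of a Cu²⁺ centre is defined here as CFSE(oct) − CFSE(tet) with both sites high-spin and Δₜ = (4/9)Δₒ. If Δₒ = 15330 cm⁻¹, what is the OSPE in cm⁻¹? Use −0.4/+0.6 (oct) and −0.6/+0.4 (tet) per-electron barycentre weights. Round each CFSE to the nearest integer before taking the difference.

Cu is in group 11, so Cu²⁺ is d⁹ (11 − 2 = 9).
In an octahedral site d⁹ (HS) is t₂g⁶ eg³, giving CFSE(oct) = -0.6Δₒ = -9198 cm⁻¹.
In a tetrahedral site the filling is e⁴ t₂⁵: CFSE(tet) = -0.4Δₜ = -0.4 × (4/9)(15330) = -2725 cm⁻¹.
Subtracting, OSPE = -9198 − (-2725) = -6473 cm⁻¹.

-6473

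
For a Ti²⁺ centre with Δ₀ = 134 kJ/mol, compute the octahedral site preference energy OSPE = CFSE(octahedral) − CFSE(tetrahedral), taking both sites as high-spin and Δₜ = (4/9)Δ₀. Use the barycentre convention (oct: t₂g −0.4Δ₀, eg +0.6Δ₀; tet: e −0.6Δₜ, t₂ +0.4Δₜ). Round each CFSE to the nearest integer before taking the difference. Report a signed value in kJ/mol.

-36

Ti sits in group 4; removing 2 electrons leaves Ti²⁺ with 4 − 2 = 2 d electrons.
In an octahedral site d² (HS) is t₂g² eg⁰, giving CFSE(oct) = -0.8Δ₀ = -107 kJ/mol.
Tetrahedral e² t₂⁰ gives -1.2Δₜ = -1.2 × (4/9) × 134 = -71 kJ/mol.
OSPE = CFSE(oct) − CFSE(tet) = -107 − (-71) = -36 kJ/mol.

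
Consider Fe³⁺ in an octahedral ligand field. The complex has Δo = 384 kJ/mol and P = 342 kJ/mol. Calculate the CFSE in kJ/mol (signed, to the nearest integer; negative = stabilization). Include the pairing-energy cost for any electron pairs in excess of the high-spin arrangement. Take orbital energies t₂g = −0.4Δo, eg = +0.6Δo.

Fe is in group 8, so Fe³⁺ is d⁵ (8 − 3 = 5).
With Δo > P the complex is low-spin.
Filling d⁵ accordingly: t₂g⁵ eg⁰.
Orbital CFSE = -2.0Δo = -2.0 × 384 = -768 kJ/mol.
Excess pairs vs high-spin: 2 − 0 = 2; pairing cost = +684 kJ/mol.
Net CFSE = -768 + 684 = -84 kJ/mol.

-84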